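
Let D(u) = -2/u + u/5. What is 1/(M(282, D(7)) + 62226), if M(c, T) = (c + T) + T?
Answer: 35/2187858 ≈ 1.5997e-5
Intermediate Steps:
D(u) = -2/u + u/5 (D(u) = -2/u + u*(⅕) = -2/u + u/5)
M(c, T) = c + 2*T (M(c, T) = (T + c) + T = c + 2*T)
1/(M(282, D(7)) + 62226) = 1/((282 + 2*(-2/7 + (⅕)*7)) + 62226) = 1/((282 + 2*(-2*⅐ + 7/5)) + 62226) = 1/((282 + 2*(-2/7 + 7/5)) + 62226) = 1/((282 + 2*(39/35)) + 62226) = 1/((282 + 78/35) + 62226) = 1/(9948/35 + 62226) = 1/(2187858/35) = 35/2187858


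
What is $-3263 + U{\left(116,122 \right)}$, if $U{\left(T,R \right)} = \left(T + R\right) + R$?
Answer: $-2903$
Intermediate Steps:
$U{\left(T,R \right)} = T + 2 R$ ($U{\left(T,R \right)} = \left(R + T\right) + R = T + 2 R$)
$-3263 + U{\left(116,122 \right)} = -3263 + \left(116 + 2 \cdot 122\right) = -3263 + \left(116 + 244\right) = -3263 + 360 = -2903$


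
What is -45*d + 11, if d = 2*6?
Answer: -529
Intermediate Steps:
d = 12
-45*d + 11 = -45*12 + 11 = -540 + 11 = -529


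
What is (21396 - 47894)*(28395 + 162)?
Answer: -756703386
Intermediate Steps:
(21396 - 47894)*(28395 + 162) = -26498*28557 = -756703386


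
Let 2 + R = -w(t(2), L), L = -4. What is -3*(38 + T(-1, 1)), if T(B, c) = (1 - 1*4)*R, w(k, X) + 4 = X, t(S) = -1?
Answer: -60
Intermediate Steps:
w(k, X) = -4 + X
R = 6 (R = -2 - (-4 - 4) = -2 - 1*(-8) = -2 + 8 = 6)
T(B, c) = -18 (T(B, c) = (1 - 1*4)*6 = (1 - 4)*6 = -3*6 = -18)
-3*(38 + T(-1, 1)) = -3*(38 - 18) = -3*20 = -60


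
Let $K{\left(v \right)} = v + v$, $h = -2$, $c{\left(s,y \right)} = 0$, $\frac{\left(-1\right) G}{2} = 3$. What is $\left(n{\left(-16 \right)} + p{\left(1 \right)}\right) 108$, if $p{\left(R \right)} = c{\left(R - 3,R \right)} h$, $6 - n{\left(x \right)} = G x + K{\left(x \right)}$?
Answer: $-6264$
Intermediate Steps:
$G = -6$ ($G = \left(-2\right) 3 = -6$)
$K{\left(v \right)} = 2 v$
$n{\left(x \right)} = 6 + 4 x$ ($n{\left(x \right)} = 6 - \left(- 6 x + 2 x\right) = 6 - - 4 x = 6 + 4 x$)
$p{\left(R \right)} = 0$ ($p{\left(R \right)} = 0 \left(-2\right) = 0$)
$\left(n{\left(-16 \right)} + p{\left(1 \right)}\right) 108 = \left(\left(6 + 4 \left(-16\right)\right) + 0\right) 108 = \left(\left(6 - 64\right) + 0\right) 108 = \left(-58 + 0\right) 108 = \left(-58\right) 108 = -6264$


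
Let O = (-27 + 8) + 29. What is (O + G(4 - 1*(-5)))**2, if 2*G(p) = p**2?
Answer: 10201/4 ≈ 2550.3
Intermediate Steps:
G(p) = p**2/2
O = 10 (O = -19 + 29 = 10)
(O + G(4 - 1*(-5)))**2 = (10 + (4 - 1*(-5))**2/2)**2 = (10 + (4 + 5)**2/2)**2 = (10 + (1/2)*9**2)**2 = (10 + (1/2)*81)**2 = (10 + 81/2)**2 = (101/2)**2 = 10201/4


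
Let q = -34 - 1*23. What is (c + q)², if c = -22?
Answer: 6241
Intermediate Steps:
q = -57 (q = -34 - 23 = -57)
(c + q)² = (-22 - 57)² = (-79)² = 6241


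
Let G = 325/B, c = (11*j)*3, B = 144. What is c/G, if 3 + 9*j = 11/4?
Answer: -132/325 ≈ -0.40615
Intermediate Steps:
j = -1/36 (j = -1/3 + (11/4)/9 = -1/3 + (11*(1/4))/9 = -1/3 + (1/9)*(11/4) = -1/3 + 11/36 = -1/36 ≈ -0.027778)
c = -11/12 (c = (11*(-1/36))*3 = -11/36*3 = -11/12 ≈ -0.91667)
G = 325/144 ≈ 2.2569
c/G = -11/(12*325/144) = -11/12*144/325 = -132/325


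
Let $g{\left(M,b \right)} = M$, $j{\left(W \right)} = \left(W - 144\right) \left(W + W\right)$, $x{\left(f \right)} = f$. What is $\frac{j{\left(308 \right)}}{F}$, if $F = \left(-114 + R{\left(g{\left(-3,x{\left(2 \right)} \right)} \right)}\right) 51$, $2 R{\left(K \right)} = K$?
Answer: $- \frac{2624}{153} \approx -17.15$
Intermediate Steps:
$j{\left(W \right)} = 2 W \left(-144 + W\right)$ ($j{\left(W \right)} = \left(-144 + W\right) 2 W = 2 W \left(-144 + W\right)$)
$R{\left(K \right)} = \frac{K}{2}$
$F = - \frac{11781}{2}$ ($F = \left(-114 + \frac{1}{2} \left(-3\right)\right) 51 = \left(-114 - \frac{3}{2}\right) 51 = \left(- \frac{231}{2}\right) 51 = - \frac{11781}{2} \approx -5890.5$)
$\frac{j{\left(308 \right)}}{F} = \frac{2 \cdot 308 \left(-144 + 308\right)}{- \frac{11781}{2}} = 2 \cdot 308 \cdot 164 \left(- \frac{2}{11781}\right) = 101024 \left(- \frac{2}{11781}\right) = - \frac{2624}{153}$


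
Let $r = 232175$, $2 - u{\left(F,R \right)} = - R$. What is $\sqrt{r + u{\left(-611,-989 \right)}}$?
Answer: $2 \sqrt{57797} \approx 480.82$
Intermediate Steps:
$u{\left(F,R \right)} = 2 + R$ ($u{\left(F,R \right)} = 2 - - R = 2 + R$)
$\sqrt{r + u{\left(-611,-989 \right)}} = \sqrt{232175 + \left(2 - 989\right)} = \sqrt{232175 - 987} = \sqrt{231188} = 2 \sqrt{57797}$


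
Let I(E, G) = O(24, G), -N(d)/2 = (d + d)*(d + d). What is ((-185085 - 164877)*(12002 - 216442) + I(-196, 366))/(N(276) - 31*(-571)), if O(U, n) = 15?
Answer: -71546231295/591707 ≈ -1.2092e+5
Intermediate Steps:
N(d) = -8*d² (N(d) = -2*(d + d)*(d + d) = -2*2*d*2*d = -8*d²)
I(E, G) = 15
((-185085 - 164877)*(12002 - 216442) + I(-196, 366))/(N(276) - 31*(-571)) = ((-185085 - 164877)*(12002 - 216442) + 15)/(-8*276² - 31*(-571)) = (-349962*(-204440) + 15)/(-8*76176 + 17701) = (71546231280 + 15)/(-609408 + 17701) = 71546231295/(-591707) = 71546231295*(-1/591707) = -71546231295/591707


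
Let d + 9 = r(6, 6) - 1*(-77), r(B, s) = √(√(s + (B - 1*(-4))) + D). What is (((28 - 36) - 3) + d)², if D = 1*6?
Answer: (57 + √10)² ≈ 3619.5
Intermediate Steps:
D = 6
r(B, s) = √(6 + √(4 + B + s)) (r(B, s) = √(√(s + (B - 1*(-4))) + 6) = √(√(s + (B + 4)) + 6) = √(√(s + (4 + B)) + 6) = √(√(4 + B + s) + 6) = √(6 + √(4 + B + s)))
d = 68 + √10 (d = -9 + (√(6 + √(4 + 6 + 6)) - 1*(-77)) = -9 + (√(6 + √16) + 77) = -9 + (√(6 + 4) + 77) = -9 + (√10 + 77) = -9 + (77 + √10) = 68 + √10 ≈ 71.162)
(((28 - 36) - 3) + d)² = (((28 - 36) - 3) + (68 + √10))² = ((-8 - 3) + (68 + √10))² = (-11 + (68 + √10))² = (57 + √10)²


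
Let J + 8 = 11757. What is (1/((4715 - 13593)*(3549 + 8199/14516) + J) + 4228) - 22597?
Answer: -4199821017546613/228636344795 ≈ -18369.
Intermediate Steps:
J = 11749 (J = -8 + 11757 = 11749)
(1/((4715 - 13593)*(3549 + 8199/14516) + J) + 4228) - 22597 = (1/((4715 - 13593)*(3549 + 8199/14516) + 11749) + 4228) - 22597 = (1/(-8878*(3549 + 8199*(1/14516)) + 11749) + 4228) - 22597 = (1/(-8878*(3549 + 8199/14516) + 11749) + 4228) - 22597 = (1/(-8878*51525483/14516 + 11749) + 4228) - 22597 = (1/(-228721619037/7258 + 11749) + 4228) - 22597 = (1/(-228636344795/7258) + 4228) - 22597 = (-7258/228636344795 + 4228) - 22597 = 966674465786002/228636344795 - 22597 = -4199821017546613/228636344795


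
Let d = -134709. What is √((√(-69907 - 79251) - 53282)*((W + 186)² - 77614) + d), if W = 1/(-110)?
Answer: √(27734779686858 - 520558719*I*√149158)/110 ≈ 47877.0 - 173.52*I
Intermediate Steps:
W = -1/110 ≈ -0.0090909
√((√(-69907 - 79251) - 53282)*((W + 186)² - 77614) + d) = √((√(-69907 - 79251) - 53282)*((-1/110 + 186)² - 77614) - 134709) = √((√(-149158) - 53282)*((20459/110)² - 77614) - 134709) = √((I*√149158 - 53282)*(418570681/12100 - 77614) - 134709) = √((-53282 + I*√149158)*(-520558719/12100) - 134709) = √((13868204832879/6050 - 520558719*I*√149158/12100) - 134709) = √(13867389843429/6050 - 520558719*I*√149158/12100)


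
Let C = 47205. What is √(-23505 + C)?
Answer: 10*√237 ≈ 153.95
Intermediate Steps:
√(-23505 + C) = √(-23505 + 47205) = √23700 = 10*√237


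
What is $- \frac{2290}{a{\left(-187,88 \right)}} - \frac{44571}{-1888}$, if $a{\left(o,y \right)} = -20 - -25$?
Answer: $- \frac{820133}{1888} \approx -434.39$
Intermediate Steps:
$a{\left(o,y \right)} = 5$ ($a{\left(o,y \right)} = -20 + 25 = 5$)
$- \frac{2290}{a{\left(-187,88 \right)}} - \frac{44571}{-1888} = - \frac{2290}{5} - \frac{44571}{-1888} = \left(-2290\right) \frac{1}{5} - - \frac{44571}{1888} = -458 + \frac{44571}{1888} = - \frac{820133}{1888}$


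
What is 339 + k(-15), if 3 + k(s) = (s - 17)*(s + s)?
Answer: 1296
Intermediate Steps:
k(s) = -3 + 2*s*(-17 + s) (k(s) = -3 + (s - 17)*(s + s) = -3 + (-17 + s)*(2*s) = -3 + 2*s*(-17 + s))
339 + k(-15) = 339 + (-3 - 34*(-15) + 2*(-15)²) = 339 + (-3 + 510 + 2*225) = 339 + (-3 + 510 + 450) = 339 + 957 = 1296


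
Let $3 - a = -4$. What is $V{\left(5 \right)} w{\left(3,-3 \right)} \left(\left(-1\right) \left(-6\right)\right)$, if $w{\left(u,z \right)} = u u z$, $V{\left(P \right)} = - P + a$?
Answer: $-324$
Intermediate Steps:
$a = 7$ ($a = 3 - -4 = 3 + 4 = 7$)
$V{\left(P \right)} = 7 - P$ ($V{\left(P \right)} = - P + 7 = 7 - P$)
$w{\left(u,z \right)} = z u^{2}$ ($w{\left(u,z \right)} = u^{2} z = z u^{2}$)
$V{\left(5 \right)} w{\left(3,-3 \right)} \left(\left(-1\right) \left(-6\right)\right) = \left(7 - 5\right) \left(- 3 \cdot 3^{2}\right) \left(\left(-1\right) \left(-6\right)\right) = \left(7 - 5\right) \left(\left(-3\right) 9\right) 6 = 2 \left(-27\right) 6 = \left(-54\right) 6 = -324$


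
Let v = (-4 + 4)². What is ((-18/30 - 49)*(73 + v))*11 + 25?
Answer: -199019/5 ≈ -39804.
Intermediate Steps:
v = 0 (v = 0² = 0)
((-18/30 - 49)*(73 + v))*11 + 25 = ((-18/30 - 49)*(73 + 0))*11 + 25 = ((-18*1/30 - 49)*73)*11 + 25 = ((-⅗ - 49)*73)*11 + 25 = -248/5*73*11 + 25 = -18104/5*11 + 25 = -199144/5 + 25 = -199019/5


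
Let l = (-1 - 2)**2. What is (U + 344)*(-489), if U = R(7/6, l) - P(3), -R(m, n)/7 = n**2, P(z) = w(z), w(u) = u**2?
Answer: 113448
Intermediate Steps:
P(z) = z**2
l = 9 (l = (-3)**2 = 9)
R(m, n) = -7*n**2
U = -576 (U = -7*9**2 - 1*3**2 = -7*81 - 1*9 = -567 - 9 = -576)
(U + 344)*(-489) = (-576 + 344)*(-489) = -232*(-489) = 113448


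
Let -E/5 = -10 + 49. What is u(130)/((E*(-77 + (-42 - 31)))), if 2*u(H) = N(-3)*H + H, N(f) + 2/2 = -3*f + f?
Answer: 1/75 ≈ 0.013333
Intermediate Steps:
E = -195 (E = -5*(-10 + 49) = -5*39 = -195)
N(f) = -1 - 2*f (N(f) = -1 + (-3*f + f) = -1 - 2*f)
u(H) = 3*H (u(H) = ((-1 - 2*(-3))*H + H)/2 = ((-1 + 6)*H + H)/2 = (5*H + H)/2 = (6*H)/2 = 3*H)
u(130)/((E*(-77 + (-42 - 31)))) = (3*130)/((-195*(-77 + (-42 - 31)))) = 390/((-195*(-77 - 73))) = 390/((-195*(-150))) = 390/29250 = 390*(1/29250) = 1/75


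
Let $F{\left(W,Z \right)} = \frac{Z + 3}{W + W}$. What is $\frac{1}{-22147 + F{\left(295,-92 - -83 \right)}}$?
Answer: $- \frac{295}{6533368} \approx -4.5153 \cdot 10^{-5}$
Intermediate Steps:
$F{\left(W,Z \right)} = \frac{3 + Z}{2 W}$
$\frac{1}{-22147 + F{\left(295,-92 - -83 \right)}} = \frac{1}{-22147 + \frac{3 - 9}{2 \cdot 295}} = \frac{1}{-22147 + \frac{1}{2} \cdot \frac{1}{295} \left(3 + \left(-92 + 83\right)\right)} = \frac{1}{-22147 + \frac{1}{2} \cdot \frac{1}{295} \left(3 - 9\right)} = \frac{1}{-22147 + \frac{1}{2} \cdot \frac{1}{295} \left(-6\right)} = \frac{1}{-22147 - \frac{3}{295}} = \frac{1}{- \frac{6533368}{295}} = - \frac{295}{6533368}$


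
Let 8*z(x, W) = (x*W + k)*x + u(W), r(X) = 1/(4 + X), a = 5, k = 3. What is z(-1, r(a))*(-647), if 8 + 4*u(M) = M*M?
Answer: 1024201/2592 ≈ 395.14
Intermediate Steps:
u(M) = -2 + M**2/4 (u(M) = -2 + (M*M)/4 = -2 + M**2/4)
z(x, W) = -1/4 + W**2/32 + x*(3 + W*x)/8 (z(x, W) = ((x*W + 3)*x + (-2 + W**2/4))/8 = ((W*x + 3)*x + (-2 + W**2/4))/8 = ((3 + W*x)*x + (-2 + W**2/4))/8 = (x*(3 + W*x) + (-2 + W**2/4))/8 = (-2 + W**2/4 + x*(3 + W*x))/8 = -1/4 + W**2/32 + x*(3 + W*x)/8)
z(-1, r(a))*(-647) = (-1/4 + (1/(4 + 5))**2/32 + (3/8)*(-1) + (1/8)*(-1)**2/(4 + 5))*(-647) = (-1/4 + (1/9)**2/32 - 3/8 + (1/8)*1/9)*(-647) = (-1/4 + (1/9)**2/32 - 3/8 + (1/8)*(1/9)*1)*(-647) = (-1/4 + (1/32)*(1/81) - 3/8 + 1/72)*(-647) = (-1/4 + 1/2592 - 3/8 + 1/72)*(-647) = -1583/2592*(-647) = 1024201/2592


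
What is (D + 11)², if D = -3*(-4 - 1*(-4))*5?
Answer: 121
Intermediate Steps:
D = 0 (D = -3*(-4 + 4)*5 = -3*0*5 = 0*5 = 0)
(D + 11)² = (0 + 11)² = 11² = 121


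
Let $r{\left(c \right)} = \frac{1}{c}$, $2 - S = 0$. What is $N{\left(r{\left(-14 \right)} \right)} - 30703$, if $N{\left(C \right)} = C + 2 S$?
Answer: $- \frac{429787}{14} \approx -30699.0$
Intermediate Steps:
$S = 2$ ($S = 2 - 0 = 2 + 0 = 2$)
$N{\left(C \right)} = 4 + C$ ($N{\left(C \right)} = C + 2 \cdot 2 = C + 4 = 4 + C$)
$N{\left(r{\left(-14 \right)} \right)} - 30703 = \left(4 + \frac{1}{-14}\right) - 30703 = \left(4 - \frac{1}{14}\right) - 30703 = \frac{55}{14} - 30703 = - \frac{429787}{14}$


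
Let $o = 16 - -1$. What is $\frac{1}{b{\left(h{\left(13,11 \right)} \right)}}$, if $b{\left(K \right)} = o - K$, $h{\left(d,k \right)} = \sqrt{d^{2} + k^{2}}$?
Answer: $-17 - \sqrt{290} \approx -34.029$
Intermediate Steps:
$o = 17$ ($o = 16 + 1 = 17$)
$b{\left(K \right)} = 17 - K$
$\frac{1}{b{\left(h{\left(13,11 \right)} \right)}} = \frac{1}{17 - \sqrt{13^{2} + 11^{2}}} = \frac{1}{17 - \sqrt{169 + 121}} = \frac{1}{17 - \sqrt{290}}$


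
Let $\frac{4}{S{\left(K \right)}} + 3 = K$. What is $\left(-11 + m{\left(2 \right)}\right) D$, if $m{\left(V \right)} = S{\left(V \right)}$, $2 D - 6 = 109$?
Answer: $- \frac{1725}{2} \approx -862.5$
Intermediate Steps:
$D = \frac{115}{2}$ ($D = 3 + \frac{1}{2} \cdot 109 = 3 + \frac{109}{2} = \frac{115}{2} \approx 57.5$)
$S{\left(K \right)} = \frac{4}{-3 + K}$
$m{\left(V \right)} = \frac{4}{-3 + V}$
$\left(-11 + m{\left(2 \right)}\right) D = \left(-11 + \frac{4}{-3 + 2}\right) \frac{115}{2} = \left(-11 + \frac{4}{-1}\right) \frac{115}{2} = \left(-11 + 4 \left(-1\right)\right) \frac{115}{2} = \left(-11 - 4\right) \frac{115}{2} = \left(-15\right) \frac{115}{2} = - \frac{1725}{2}$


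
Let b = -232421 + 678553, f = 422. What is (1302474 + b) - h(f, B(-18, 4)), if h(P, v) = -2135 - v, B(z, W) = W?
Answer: 1750745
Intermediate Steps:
b = 446132
(1302474 + b) - h(f, B(-18, 4)) = (1302474 + 446132) - (-2135 - 1*4) = 1748606 - (-2135 - 4) = 1748606 - 1*(-2139) = 1748606 + 2139 = 1750745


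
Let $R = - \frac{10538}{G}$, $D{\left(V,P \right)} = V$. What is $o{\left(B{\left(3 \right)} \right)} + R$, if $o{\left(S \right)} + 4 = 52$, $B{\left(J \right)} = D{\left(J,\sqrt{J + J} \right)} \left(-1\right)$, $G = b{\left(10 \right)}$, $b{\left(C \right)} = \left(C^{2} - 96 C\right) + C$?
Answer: $\frac{25669}{425} \approx 60.398$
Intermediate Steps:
$b{\left(C \right)} = C^{2} - 95 C$
$G = -850$ ($G = 10 \left(-95 + 10\right) = 10 \left(-85\right) = -850$)
$B{\left(J \right)} = - J$ ($B{\left(J \right)} = J \left(-1\right) = - J$)
$o{\left(S \right)} = 48$ ($o{\left(S \right)} = -4 + 52 = 48$)
$R = \frac{5269}{425}$ ($R = - \frac{10538}{-850} = \left(-10538\right) \left(- \frac{1}{850}\right) = \frac{5269}{425} \approx 12.398$)
$o{\left(B{\left(3 \right)} \right)} + R = 48 + \frac{5269}{425} = \frac{25669}{425}$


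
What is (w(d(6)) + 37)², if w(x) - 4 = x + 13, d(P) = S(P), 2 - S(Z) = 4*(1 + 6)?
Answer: 784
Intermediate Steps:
S(Z) = -26 (S(Z) = 2 - 4*(1 + 6) = 2 - 4*7 = 2 - 1*28 = 2 - 28 = -26)
d(P) = -26
w(x) = 17 + x (w(x) = 4 + (x + 13) = 4 + (13 + x) = 17 + x)
(w(d(6)) + 37)² = ((17 - 26) + 37)² = (-9 + 37)² = 28² = 784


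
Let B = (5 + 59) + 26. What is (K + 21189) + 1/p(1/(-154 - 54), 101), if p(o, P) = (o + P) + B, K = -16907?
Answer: 170111222/39727 ≈ 4282.0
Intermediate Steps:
B = 90 (B = 64 + 26 = 90)
p(o, P) = 90 + P + o (p(o, P) = (o + P) + 90 = (P + o) + 90 = 90 + P + o)
(K + 21189) + 1/p(1/(-154 - 54), 101) = (-16907 + 21189) + 1/(90 + 101 + 1/(-154 - 54)) = 4282 + 1/(90 + 101 + 1/(-208)) = 4282 + 1/(90 + 101 - 1/208) = 4282 + 1/(39727/208) = 4282 + 208/39727 = 170111222/39727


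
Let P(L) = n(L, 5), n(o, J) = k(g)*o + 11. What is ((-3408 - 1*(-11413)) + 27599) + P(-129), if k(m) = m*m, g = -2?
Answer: 35099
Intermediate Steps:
k(m) = m**2
n(o, J) = 11 + 4*o (n(o, J) = (-2)**2*o + 11 = 4*o + 11 = 11 + 4*o)
P(L) = 11 + 4*L
((-3408 - 1*(-11413)) + 27599) + P(-129) = ((-3408 - 1*(-11413)) + 27599) + (11 + 4*(-129)) = ((-3408 + 11413) + 27599) + (11 - 516) = (8005 + 27599) - 505 = 35604 - 505 = 35099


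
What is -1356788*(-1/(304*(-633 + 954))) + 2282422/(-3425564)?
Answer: 276564766249/20892514836 ≈ 13.238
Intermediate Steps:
-1356788*(-1/(304*(-633 + 954))) + 2282422/(-3425564) = -1356788/(321*(-304)) + 2282422*(-1/3425564) = -1356788/(-97584) - 1141211/1712782 = -1356788*(-1/97584) - 1141211/1712782 = 339197/24396 - 1141211/1712782 = 276564766249/20892514836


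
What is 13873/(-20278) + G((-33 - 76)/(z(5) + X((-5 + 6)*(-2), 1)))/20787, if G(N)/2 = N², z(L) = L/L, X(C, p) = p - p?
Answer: 193467785/421518786 ≈ 0.45898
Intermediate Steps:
X(C, p) = 0
z(L) = 1
G(N) = 2*N²
13873/(-20278) + G((-33 - 76)/(z(5) + X((-5 + 6)*(-2), 1)))/20787 = 13873/(-20278) + (2*((-33 - 76)/(1 + 0))²)/20787 = 13873*(-1/20278) + (2*(-109/1)²)*(1/20787) = -13873/20278 + (2*(-109*1)²)*(1/20787) = -13873/20278 + (2*(-109)²)*(1/20787) = -13873/20278 + (2*11881)*(1/20787) = -13873/20278 + 23762*(1/20787) = -13873/20278 + 23762/20787 = 193467785/421518786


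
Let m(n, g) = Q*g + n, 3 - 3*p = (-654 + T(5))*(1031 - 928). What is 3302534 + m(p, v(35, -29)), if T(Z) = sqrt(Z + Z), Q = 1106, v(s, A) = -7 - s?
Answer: 3278537 - 103*sqrt(10)/3 ≈ 3.2784e+6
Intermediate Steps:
T(Z) = sqrt(2)*sqrt(Z) (T(Z) = sqrt(2*Z) = sqrt(2)*sqrt(Z))
p = 22455 - 103*sqrt(10)/3 (p = 1 - (-654 + sqrt(2)*sqrt(5))*(1031 - 928)/3 = 1 - (-654 + sqrt(10))*103/3 = 1 - (-67362 + 103*sqrt(10))/3 = 1 + (22454 - 103*sqrt(10)/3) = 22455 - 103*sqrt(10)/3 ≈ 22346.)
m(n, g) = n + 1106*g (m(n, g) = 1106*g + n = n + 1106*g)
3302534 + m(p, v(35, -29)) = 3302534 + ((22455 - 103*sqrt(10)/3) + 1106*(-7 - 1*35)) = 3302534 + ((22455 - 103*sqrt(10)/3) + 1106*(-7 - 35)) = 3302534 + ((22455 - 103*sqrt(10)/3) + 1106*(-42)) = 3302534 + ((22455 - 103*sqrt(10)/3) - 46452) = 3302534 + (-23997 - 103*sqrt(10)/3) = 3278537 - 103*sqrt(10)/3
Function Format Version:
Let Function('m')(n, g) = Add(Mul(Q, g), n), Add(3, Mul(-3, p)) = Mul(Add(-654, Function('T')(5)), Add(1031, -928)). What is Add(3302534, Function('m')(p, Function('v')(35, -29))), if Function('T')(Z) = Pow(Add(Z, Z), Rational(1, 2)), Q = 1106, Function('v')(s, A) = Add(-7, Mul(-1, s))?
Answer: Add(3278537, Mul(Rational(-103, 3), Pow(10, Rational(1, 2)))) ≈ 3.2784e+6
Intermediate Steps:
Function('T')(Z) = Mul(Pow(2, Rational(1, 2)), Pow(Z, Rational(1, 2))) (Function('T')(Z) = Pow(Mul(2, Z), Rational(1, 2)) = Mul(Pow(2, Rational(1, 2)), Pow(Z, Rational(1, 2))))
p = Add(22455, Mul(Rational(-103, 3), Pow(10, Rational(1, 2)))) (p = Add(1, Mul(Rational(-1, 3), Mul(Add(-654, Mul(Pow(2, Rational(1, 2)), Pow(5, Rational(1, 2)))), Add(1031, -928)))) = Add(1, Mul(Rational(-1, 3), Mul(Add(-654, Pow(10, Rational(1, 2))), 103))) = Add(1, Mul(Rational(-1, 3), Add(-67362, Mul(103, Pow(10, Rational(1, 2)))))) = Add(1, Add(22454, Mul(Rational(-103, 3), Pow(10, Rational(1, 2))))) = Add(22455, Mul(Rational(-103, 3), Pow(10, Rational(1, 2)))) ≈ 22346.)
Function('m')(n, g) = Add(n, Mul(1106, g)) (Function('m')(n, g) = Add(Mul(1106, g), n) = Add(n, Mul(1106, g)))
Add(3302534, Function('m')(p, Function('v')(35, -29))) = Add(3302534, Add(Add(22455, Mul(Rational(-103, 3), Pow(10, Rational(1, 2)))), Mul(1106, Add(-7, Mul(-1, 35))))) = Add(3302534, Add(Add(22455, Mul(Rational(-103, 3), Pow(10, Rational(1, 2)))), Mul(1106, Add(-7, -35)))) = Add(3302534, Add(Add(22455, Mul(Rational(-103, 3), Pow(10, Rational(1, 2)))), Mul(1106, -42))) = Add(3302534, Add(Add(22455, Mul(Rational(-103, 3), Pow(10, Rational(1, 2)))), -46452)) = Add(3302534, Add(-23997, Mul(Rational(-103, 3), Pow(10, Rational(1, 2))))) = Add(3278537, Mul(Rational(-103, 3), Pow(10, Rational(1, 2))))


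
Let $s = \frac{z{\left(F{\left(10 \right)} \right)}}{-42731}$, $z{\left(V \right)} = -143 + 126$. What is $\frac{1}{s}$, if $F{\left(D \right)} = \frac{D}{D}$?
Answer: $\frac{42731}{17} \approx 2513.6$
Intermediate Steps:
$F{\left(D \right)} = 1$
$z{\left(V \right)} = -17$
$s = \frac{17}{42731}$ ($s = - \frac{17}{-42731} = \left(-17\right) \left(- \frac{1}{42731}\right) = \frac{17}{42731} \approx 0.00039784$)
$\frac{1}{s} = \frac{1}{\frac{17}{42731}} = \frac{42731}{17}$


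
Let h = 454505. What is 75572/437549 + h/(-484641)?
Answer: -23177559799/30293454987 ≈ -0.76510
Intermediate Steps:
75572/437549 + h/(-484641) = 75572/437549 + 454505/(-484641) = 75572*(1/437549) + 454505*(-1/484641) = 10796/62507 - 454505/484641 = -23177559799/30293454987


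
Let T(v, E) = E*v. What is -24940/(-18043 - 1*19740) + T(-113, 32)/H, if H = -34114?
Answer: 493713244/644464631 ≈ 0.76608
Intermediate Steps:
-24940/(-18043 - 1*19740) + T(-113, 32)/H = -24940/(-18043 - 1*19740) + (32*(-113))/(-34114) = -24940/(-18043 - 19740) - 3616*(-1/34114) = -24940/(-37783) + 1808/17057 = -24940*(-1/37783) + 1808/17057 = 24940/37783 + 1808/17057 = 493713244/644464631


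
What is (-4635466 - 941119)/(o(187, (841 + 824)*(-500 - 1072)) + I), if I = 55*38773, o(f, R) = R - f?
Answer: 5576585/485052 ≈ 11.497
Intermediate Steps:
I = 2132515
(-4635466 - 941119)/(o(187, (841 + 824)*(-500 - 1072)) + I) = (-4635466 - 941119)/(((841 + 824)*(-500 - 1072) - 1*187) + 2132515) = -5576585/((1665*(-1572) - 187) + 2132515) = -5576585/((-2617380 - 187) + 2132515) = -5576585/(-2617567 + 2132515) = -5576585/(-485052) = -5576585*(-1/485052) = 5576585/485052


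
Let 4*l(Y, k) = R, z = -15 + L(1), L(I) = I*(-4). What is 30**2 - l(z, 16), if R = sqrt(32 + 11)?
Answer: 900 - sqrt(43)/4 ≈ 898.36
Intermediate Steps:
L(I) = -4*I
z = -19 (z = -15 - 4*1 = -15 - 4 = -19)
R = sqrt(43) ≈ 6.5574
l(Y, k) = sqrt(43)/4
30**2 - l(z, 16) = 30**2 - sqrt(43)/4 = 900 - sqrt(43)/4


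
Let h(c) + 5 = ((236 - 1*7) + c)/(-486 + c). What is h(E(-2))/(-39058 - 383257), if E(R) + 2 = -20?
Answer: 2747/214536020 ≈ 1.2804e-5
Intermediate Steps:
E(R) = -22 (E(R) = -2 - 20 = -22)
h(c) = -5 + (229 + c)/(-486 + c) (h(c) = -5 + ((236 - 1*7) + c)/(-486 + c) = -5 + ((236 - 7) + c)/(-486 + c) = -5 + (229 + c)/(-486 + c))
h(E(-2))/(-39058 - 383257) = ((2659 - 4*(-22))/(-486 - 22))/(-39058 - 383257) = ((2659 + 88)/(-508))/(-422315) = -1/508*2747*(-1/422315) = -2747/508*(-1/422315) = 2747/214536020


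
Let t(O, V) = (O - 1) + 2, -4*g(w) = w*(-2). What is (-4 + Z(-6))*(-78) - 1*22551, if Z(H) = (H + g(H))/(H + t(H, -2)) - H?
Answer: -250479/11 ≈ -22771.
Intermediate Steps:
g(w) = w/2 (g(w) = -w*(-2)/4 = -(-1)*w/2 = w/2)
t(O, V) = 1 + O (t(O, V) = (-1 + O) + 2 = 1 + O)
Z(H) = -H + 3*H/(2*(1 + 2*H)) (Z(H) = (H + H/2)/(H + (1 + H)) - H = (3*H/2)/(1 + 2*H) - H = 3*H/(2*(1 + 2*H)) - H = -H + 3*H/(2*(1 + 2*H)))
(-4 + Z(-6))*(-78) - 1*22551 = (-4 + (½)*(-6)*(1 - 4*(-6))/(1 + 2*(-6)))*(-78) - 1*22551 = (-4 + (½)*(-6)*(1 + 24)/(1 - 12))*(-78) - 22551 = (-4 + (½)*(-6)*25/(-11))*(-78) - 22551 = (-4 + (½)*(-6)*(-1/11)*25)*(-78) - 22551 = (-4 + 75/11)*(-78) - 22551 = (31/11)*(-78) - 22551 = -2418/11 - 22551 = -250479/11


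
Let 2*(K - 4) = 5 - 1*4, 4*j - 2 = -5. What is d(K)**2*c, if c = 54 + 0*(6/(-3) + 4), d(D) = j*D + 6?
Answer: 11907/32 ≈ 372.09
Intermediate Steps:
j = -3/4 (j = 1/2 + (1/4)*(-5) = 1/2 - 5/4 = -3/4 ≈ -0.75000)
K = 9/2 (K = 4 + (5 - 1*4)/2 = 4 + (5 - 4)/2 = 4 + (1/2)*1 = 4 + 1/2 = 9/2 ≈ 4.5000)
d(D) = 6 - 3*D/4 (d(D) = -3*D/4 + 6 = 6 - 3*D/4)
c = 54 (c = 54 + 0*(6*(-1/3) + 4) = 54 + 0*(-2 + 4) = 54 + 0*2 = 54 + 0 = 54)
d(K)**2*c = (6 - 3/4*9/2)**2*54 = (6 - 27/8)**2*54 = (21/8)**2*54 = (441/64)*54 = 11907/32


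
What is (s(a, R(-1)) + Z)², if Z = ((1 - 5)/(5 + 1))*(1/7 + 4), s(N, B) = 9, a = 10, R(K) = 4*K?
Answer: 17161/441 ≈ 38.914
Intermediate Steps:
Z = -58/21 (Z = (-4/6)*(⅐ + 4) = -4*⅙*(29/7) = -⅔*29/7 = -58/21 ≈ -2.7619)
(s(a, R(-1)) + Z)² = (9 - 58/21)² = (131/21)² = 17161/441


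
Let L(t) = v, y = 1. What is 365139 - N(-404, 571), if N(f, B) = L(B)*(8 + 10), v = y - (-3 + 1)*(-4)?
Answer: 365265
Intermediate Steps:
v = -7 (v = 1 - (-3 + 1)*(-4) = 1 - (-2)*(-4) = 1 - 1*8 = 1 - 8 = -7)
L(t) = -7
N(f, B) = -126 (N(f, B) = -7*(8 + 10) = -7*18 = -126)
365139 - N(-404, 571) = 365139 - 1*(-126) = 365139 + 126 = 365265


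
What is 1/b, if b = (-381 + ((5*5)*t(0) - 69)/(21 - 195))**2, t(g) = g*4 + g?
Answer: 3364/487305625 ≈ 6.9033e-6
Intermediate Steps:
t(g) = 5*g (t(g) = 4*g + g = 5*g)
b = 487305625/3364 (b = (-381 + ((5*5)*(5*0) - 69)/(21 - 195))**2 = (-381 + (25*0 - 69)/(-174))**2 = (-381 + (0 - 69)*(-1/174))**2 = (-381 - 69*(-1/174))**2 = (-381 + 23/58)**2 = (-22075/58)**2 = 487305625/3364 ≈ 1.4486e+5)
1/b = 1/(487305625/3364) = 3364/487305625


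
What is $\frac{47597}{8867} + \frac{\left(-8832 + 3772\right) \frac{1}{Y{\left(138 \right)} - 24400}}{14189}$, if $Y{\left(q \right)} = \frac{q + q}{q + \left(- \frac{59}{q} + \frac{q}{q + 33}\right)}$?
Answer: $\frac{213517379466733573}{39776739048152438} \approx 5.3679$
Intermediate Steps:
$Y{\left(q \right)} = \frac{2 q}{q - \frac{59}{q} + \frac{q}{33 + q}}$ ($Y{\left(q \right)} = \frac{2 q}{q + \left(- \frac{59}{q} + \frac{q}{33 + q}\right)} = \frac{2 q}{q - \frac{59}{q} + \frac{q}{33 + q}}$)
$\frac{47597}{8867} + \frac{\left(-8832 + 3772\right) \frac{1}{Y{\left(138 \right)} - 24400}}{14189} = \frac{47597}{8867} + \frac{\left(-8832 + 3772\right) \frac{1}{\frac{2 \cdot 138^{2} \left(33 + 138\right)}{-1947 + 138^{3} - 8142 + 34 \cdot 138^{2}} - 24400}}{14189} = 47597 \cdot \frac{1}{8867} + - \frac{5060}{2 \cdot 19044 \frac{1}{-1947 + 2628072 - 8142 + 34 \cdot 19044} \cdot 171 - 24400} \cdot \frac{1}{14189} = \frac{47597}{8867} + - \frac{5060}{2 \cdot 19044 \frac{1}{-1947 + 2628072 - 8142 + 647496} \cdot 171 - 24400} \cdot \frac{1}{14189} = \frac{47597}{8867} + - \frac{5060}{2 \cdot 19044 \cdot \frac{1}{3265479} \cdot 171 - 24400} \cdot \frac{1}{14189} = \frac{47597}{8867} + - \frac{5060}{\frac{723672}{362831} - 24400} \cdot \frac{1}{14189} = \frac{47597}{8867} + - \frac{5060}{- \frac{8852352728}{362831}} \cdot \frac{1}{14189} = \frac{47597}{8867} + \left(-5060\right) \left(- \frac{362831}{8852352728}\right) \frac{1}{14189} = \frac{47597}{8867} + \frac{458981215}{2213088182} \cdot \frac{1}{14189} = \frac{47597}{8867} + \frac{65568745}{4485929744914} = \frac{213517379466733573}{39776739048152438}$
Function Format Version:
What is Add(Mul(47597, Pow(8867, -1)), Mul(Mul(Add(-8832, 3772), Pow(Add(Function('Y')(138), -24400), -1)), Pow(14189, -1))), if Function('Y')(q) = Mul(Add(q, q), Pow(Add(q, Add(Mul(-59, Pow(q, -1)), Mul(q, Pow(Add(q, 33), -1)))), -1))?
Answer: Rational(213517379466733573, 39776739048152438) ≈ 5.3679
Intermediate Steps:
Function('Y')(q) = Mul(2, q, Pow(Add(q, Mul(-59, Pow(q, -1)), Mul(q, Pow(Add(33, q), -1))), -1)) (Function('Y')(q) = Mul(Mul(2, q), Pow(Add(q, Add(Mul(-59, Pow(q, -1)), Mul(q, Pow(Add(33, q), -1)))), -1)) = Mul(Mul(2, q), Pow(Add(q, Mul(-59, Pow(q, -1)), Mul(q, Pow(Add(33, q), -1))), -1)) = Mul(2, q, Pow(Add(q, Mul(-59, Pow(q, -1)), Mul(q, Pow(Add(33, q), -1))), -1)))
Add(Mul(47597, Pow(8867, -1)), Mul(Mul(Add(-8832, 3772), Pow(Add(Function('Y')(138), -24400), -1)), Pow(14189, -1))) = Add(Mul(47597, Pow(8867, -1)), Mul(Mul(Add(-8832, 3772), Pow(Add(Mul(2, Pow(138, 2), Pow(Add(-1947, Pow(138, 3), Mul(-59, 138), Mul(34, Pow(138, 2))), -1), Add(33, 138)), -24400), -1)), Pow(14189, -1))) = Add(Mul(47597, Rational(1, 8867)), Mul(Mul(-5060, Pow(Add(Mul(2, 19044, Pow(Add(-1947, 2628072, -8142, Mul(34, 19044)), -1), 171), -24400), -1)), Rational(1, 14189))) = Add(Rational(47597, 8867), Mul(Mul(-5060, Pow(Add(Mul(2, 19044, Pow(Add(-1947, 2628072, -8142, 647496), -1), 171), -24400), -1)), Rational(1, 14189))) = Add(Rational(47597, 8867), Mul(Mul(-5060, Pow(Add(Mul(2, 19044, Pow(3265479, -1), 171), -24400), -1)), Rational(1, 14189))) = Add(Rational(47597, 8867), Mul(Mul(-5060, Pow(Add(Mul(2, 19044, Rational(1, 3265479), 171), -24400), -1)), Rational(1, 14189))) = Add(Rational(47597, 8867), Mul(Mul(-5060, Pow(Add(Rational(723672, 362831), -24400), -1)), Rational(1, 14189))) = Add(Rational(47597, 8867), Mul(Mul(-5060, Pow(Rational(-8852352728, 362831), -1)), Rational(1, 14189))) = Add(Rational(47597, 8867), Mul(Mul(-5060, Rational(-362831, 8852352728)), Rational(1, 14189))) = Add(Rational(47597, 8867), Mul(Rational(458981215, 2213088182), Rational(1, 14189))) = Add(Rational(47597, 8867), Rational(65568745, 4485929744914)) = Rational(213517379466733573, 39776739048152438)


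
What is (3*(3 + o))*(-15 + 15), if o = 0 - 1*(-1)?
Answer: 0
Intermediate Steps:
o = 1 (o = 0 + 1 = 1)
(3*(3 + o))*(-15 + 15) = (3*(3 + 1))*(-15 + 15) = (3*4)*0 = 12*0 = 0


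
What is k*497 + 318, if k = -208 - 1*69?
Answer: -137351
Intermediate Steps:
k = -277 (k = -208 - 69 = -277)
k*497 + 318 = -277*497 + 318 = -137669 + 318 = -137351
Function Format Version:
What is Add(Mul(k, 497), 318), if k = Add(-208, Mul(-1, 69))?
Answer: -137351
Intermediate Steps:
k = -277 (k = Add(-208, -69) = -277)
Add(Mul(k, 497), 318) = Add(Mul(-277, 497), 318) = Add(-137669, 318) = -137351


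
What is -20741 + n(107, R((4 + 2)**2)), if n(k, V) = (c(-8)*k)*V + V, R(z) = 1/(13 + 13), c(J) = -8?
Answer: -540121/26 ≈ -20774.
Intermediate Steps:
R(z) = 1/26
n(k, V) = V - 8*V*k (n(k, V) = (-8*k)*V + V = -8*V*k + V = V - 8*V*k)
-20741 + n(107, R((4 + 2)**2)) = -20741 + (1 - 8*107)/26 = -20741 + (1 - 856)/26 = -20741 + (1/26)*(-855) = -20741 - 855/26 = -540121/26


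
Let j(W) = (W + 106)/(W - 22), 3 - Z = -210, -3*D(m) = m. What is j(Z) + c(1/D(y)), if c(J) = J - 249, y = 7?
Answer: -331253/1337 ≈ -247.76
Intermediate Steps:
D(m) = -m/3
c(J) = -249 + J
Z = 213 (Z = 3 - 1*(-210) = 3 + 210 = 213)
j(W) = (106 + W)/(-22 + W)
j(Z) + c(1/D(y)) = (106 + 213)/(-22 + 213) + (-249 + 1/(-⅓*7)) = 319/191 + (-249 + 1/(-7/3)) = (1/191)*319 + (-249 - 3/7) = 319/191 - 1746/7 = -331253/1337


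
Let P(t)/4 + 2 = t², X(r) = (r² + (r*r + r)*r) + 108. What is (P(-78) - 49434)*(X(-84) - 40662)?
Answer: 15544279476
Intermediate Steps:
X(r) = 108 + r² + r*(r + r²) (X(r) = (r² + (r² + r)*r) + 108 = (r² + (r + r²)*r) + 108 = (r² + r*(r + r²)) + 108 = 108 + r² + r*(r + r²))
P(t) = -8 + 4*t²
(P(-78) - 49434)*(X(-84) - 40662) = ((-8 + 4*(-78)²) - 49434)*((108 + (-84)³ + 2*(-84)²) - 40662) = ((-8 + 4*6084) - 49434)*((108 - 592704 + 2*7056) - 40662) = ((-8 + 24336) - 49434)*((108 - 592704 + 14112) - 40662) = (24328 - 49434)*(-578484 - 40662) = -25106*(-619146) = 15544279476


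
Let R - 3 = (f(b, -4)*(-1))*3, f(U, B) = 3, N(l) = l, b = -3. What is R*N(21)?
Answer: -126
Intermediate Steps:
R = -6 (R = 3 + (3*(-1))*3 = 3 - 3*3 = 3 - 9 = -6)
R*N(21) = -6*21 = -126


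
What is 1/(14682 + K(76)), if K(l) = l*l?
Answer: 1/20458 ≈ 4.8881e-5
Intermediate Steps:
K(l) = l**2
1/(14682 + K(76)) = 1/(14682 + 76**2) = 1/(14682 + 5776) = 1/20458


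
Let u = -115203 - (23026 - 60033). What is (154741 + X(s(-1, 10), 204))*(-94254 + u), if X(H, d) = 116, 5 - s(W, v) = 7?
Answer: -26705089650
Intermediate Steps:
s(W, v) = -2 (s(W, v) = 5 - 1*7 = 5 - 7 = -2)
u = -78196 (u = -115203 - 1*(-37007) = -115203 + 37007 = -78196)
(154741 + X(s(-1, 10), 204))*(-94254 + u) = (154741 + 116)*(-94254 - 78196) = 154857*(-172450) = -26705089650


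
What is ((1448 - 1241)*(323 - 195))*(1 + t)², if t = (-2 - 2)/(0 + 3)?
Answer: 2944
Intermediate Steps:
t = -4/3 ≈ -1.3333
((1448 - 1241)*(323 - 195))*(1 + t)² = ((1448 - 1241)*(323 - 195))*(1 - 4/3)² = (207*128)*(-⅓)² = 26496*(⅑) = 2944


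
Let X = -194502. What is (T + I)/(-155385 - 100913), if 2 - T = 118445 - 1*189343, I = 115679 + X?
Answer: 7923/256298 ≈ 0.030913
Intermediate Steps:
I = -78823 (I = 115679 - 194502 = -78823)
T = 70900 (T = 2 - (118445 - 1*189343) = 2 - (118445 - 189343) = 2 - 1*(-70898) = 2 + 70898 = 70900)
(T + I)/(-155385 - 100913) = (70900 - 78823)/(-155385 - 100913) = -7923/(-256298) = -7923*(-1/256298) = 7923/256298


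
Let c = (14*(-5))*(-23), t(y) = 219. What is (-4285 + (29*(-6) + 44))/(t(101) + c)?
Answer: -4415/1829 ≈ -2.4139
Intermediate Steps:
c = 1610 (c = -70*(-23) = 1610)
(-4285 + (29*(-6) + 44))/(t(101) + c) = (-4285 + (29*(-6) + 44))/(219 + 1610) = (-4285 + (-174 + 44))/1829 = (-4285 - 130)*(1/1829) = -4415*1/1829 = -4415/1829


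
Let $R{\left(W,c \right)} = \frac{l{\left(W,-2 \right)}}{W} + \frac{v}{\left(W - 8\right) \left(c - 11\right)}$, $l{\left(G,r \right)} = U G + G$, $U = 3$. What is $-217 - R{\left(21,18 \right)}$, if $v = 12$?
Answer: $- \frac{20123}{91} \approx -221.13$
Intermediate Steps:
$l{\left(G,r \right)} = 4 G$ ($l{\left(G,r \right)} = 3 G + G = 4 G$)
$R{\left(W,c \right)} = 4 + \frac{12}{\left(-11 + c\right) \left(-8 + W\right)}$ ($R{\left(W,c \right)} = \frac{4 W}{W} + \frac{12}{\left(W - 8\right) \left(c - 11\right)} = 4 + \frac{12}{\left(-8 + W\right) \left(-11 + c\right)} = 4 + \frac{12}{\left(-11 + c\right) \left(-8 + W\right)}$)
$-217 - R{\left(21,18 \right)} = -217 - \frac{4 \left(91 - 231 - 144 + 21 \cdot 18\right)}{88 - 231 - 144 + 21 \cdot 18} = -217 - \frac{4 \left(91 - 231 - 144 + 378\right)}{88 - 231 - 144 + 378} = -217 - 4 \cdot \frac{1}{91} \cdot 94 = -217 - \frac{376}{91} = - \frac{20123}{91}$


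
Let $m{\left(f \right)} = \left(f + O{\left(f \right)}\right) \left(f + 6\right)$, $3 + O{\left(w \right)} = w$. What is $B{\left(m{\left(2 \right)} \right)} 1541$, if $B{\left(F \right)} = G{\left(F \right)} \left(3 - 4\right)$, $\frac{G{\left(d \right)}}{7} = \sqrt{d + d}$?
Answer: $-43148$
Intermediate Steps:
$O{\left(w \right)} = -3 + w$
$G{\left(d \right)} = 7 \sqrt{2} \sqrt{d}$ ($G{\left(d \right)} = 7 \sqrt{d + d} = 7 \sqrt{2 d} = 7 \sqrt{2} \sqrt{d}$)
$m{\left(f \right)} = \left(-3 + 2 f\right) \left(6 + f\right)$ ($m{\left(f \right)} = \left(f + \left(-3 + f\right)\right) \left(f + 6\right) = \left(-3 + 2 f\right) \left(6 + f\right)$)
$B{\left(F \right)} = - 7 \sqrt{2} \sqrt{F}$ ($B{\left(F \right)} = 7 \sqrt{2} \sqrt{F} \left(3 - 4\right) = 7 \sqrt{2} \sqrt{F} \left(-1\right) = - 7 \sqrt{2} \sqrt{F}$)
$B{\left(m{\left(2 \right)} \right)} 1541 = - 7 \sqrt{2} \sqrt{-18 + 2 \cdot 2^{2} + 9 \cdot 2} \cdot 1541 = - 7 \sqrt{2} \sqrt{-18 + 2 \cdot 4 + 18} \cdot 1541 = - 7 \sqrt{2} \sqrt{-18 + 8 + 18} \cdot 1541 = - 7 \sqrt{2} \sqrt{8} \cdot 1541 = - 7 \sqrt{2} \cdot 2 \sqrt{2} \cdot 1541 = \left(-28\right) 1541 = -43148$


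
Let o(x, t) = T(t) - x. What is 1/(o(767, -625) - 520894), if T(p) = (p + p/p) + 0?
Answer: -1/522285 ≈ -1.9147e-6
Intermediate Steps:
T(p) = 1 + p (T(p) = (p + 1) + 0 = (1 + p) + 0 = 1 + p)
o(x, t) = 1 + t - x (o(x, t) = (1 + t) - x = 1 + t - x)
1/(o(767, -625) - 520894) = 1/((1 - 625 - 1*767) - 520894) = 1/((1 - 625 - 767) - 520894) = 1/(-1391 - 520894) = 1/(-522285) = -1/522285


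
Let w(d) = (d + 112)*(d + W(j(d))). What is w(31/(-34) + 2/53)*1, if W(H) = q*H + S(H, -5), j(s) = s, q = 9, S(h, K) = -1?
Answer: -878692612/811801 ≈ -1082.4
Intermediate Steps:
W(H) = -1 + 9*H (W(H) = 9*H - 1 = -1 + 9*H)
w(d) = (-1 + 10*d)*(112 + d) (w(d) = (d + 112)*(d + (-1 + 9*d)) = (112 + d)*(-1 + 10*d) = (-1 + 10*d)*(112 + d))
w(31/(-34) + 2/53)*1 = (-112 + 10*(31/(-34) + 2/53)² + 1119*(31/(-34) + 2/53))*1 = (-112 + 10*(31*(-1/34) + 2*(1/53))² + 1119*(31*(-1/34) + 2*(1/53)))*1 = (-112 + 10*(-31/34 + 2/53)² + 1119*(-31/34 + 2/53))*1 = (-112 + 10*(-1575/1802)² + 1119*(-1575/1802))*1 = (-112 + 10*(2480625/3247204) - 1762425/1802)*1 = (-112 + 12403125/1623602 - 1762425/1802)*1 = -878692612/811801*1 = -878692612/811801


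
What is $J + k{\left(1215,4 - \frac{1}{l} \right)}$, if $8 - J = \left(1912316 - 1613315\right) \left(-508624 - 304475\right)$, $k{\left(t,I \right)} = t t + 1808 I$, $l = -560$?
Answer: $\frac{8509161414853}{35} \approx 2.4312 \cdot 10^{11}$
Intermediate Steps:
$k{\left(t,I \right)} = t^{2} + 1808 I$
$J = 243117414107$ ($J = 8 - \left(1912316 - 1613315\right) \left(-508624 - 304475\right) = 8 - \left(1912316 - 1613315\right) \left(-813099\right) = 8 - 299001 \left(-813099\right) = 8 - -243117414099 = 8 + 243117414099 = 243117414107$)
$J + k{\left(1215,4 - \frac{1}{l} \right)} = 243117414107 + \left(1215^{2} + 1808 \left(4 - \frac{1}{-560}\right)\right) = 243117414107 + \left(1476225 + 1808 \left(4 - - \frac{1}{560}\right)\right) = 243117414107 + \left(1476225 + 1808 \left(4 + \frac{1}{560}\right)\right) = 243117414107 + \left(1476225 + 1808 \cdot \frac{2241}{560}\right) = 243117414107 + \left(1476225 + \frac{253233}{35}\right) = 243117414107 + \frac{51921108}{35} = \frac{8509161414853}{35}$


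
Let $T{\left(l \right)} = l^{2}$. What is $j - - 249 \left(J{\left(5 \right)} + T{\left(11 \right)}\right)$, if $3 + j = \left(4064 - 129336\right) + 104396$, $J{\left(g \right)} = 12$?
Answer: $12238$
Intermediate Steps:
$j = -20879$ ($j = -3 + \left(\left(4064 - 129336\right) + 104396\right) = -3 + \left(-125272 + 104396\right) = -3 - 20876 = -20879$)
$j - - 249 \left(J{\left(5 \right)} + T{\left(11 \right)}\right) = -20879 - - 249 \left(12 + 11^{2}\right) = -20879 - - 249 \left(12 + 121\right) = -20879 - \left(-249\right) 133 = -20879 - -33117 = -20879 + 33117 = 12238$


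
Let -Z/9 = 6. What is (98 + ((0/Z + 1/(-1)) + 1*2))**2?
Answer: 9801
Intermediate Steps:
Z = -54 (Z = -9*6 = -54)
(98 + ((0/Z + 1/(-1)) + 1*2))**2 = (98 + ((0/(-54) + 1/(-1)) + 1*2))**2 = (98 + ((0*(-1/54) + 1*(-1)) + 2))**2 = (98 + ((0 - 1) + 2))**2 = (98 + (-1 + 2))**2 = (98 + 1)**2 = 99**2 = 9801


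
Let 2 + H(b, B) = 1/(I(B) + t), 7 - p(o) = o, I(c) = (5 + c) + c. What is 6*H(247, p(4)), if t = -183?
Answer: -1035/86 ≈ -12.035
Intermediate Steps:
I(c) = 5 + 2*c
p(o) = 7 - o
H(b, B) = -2 + 1/(-178 + 2*B) (H(b, B) = -2 + 1/((5 + 2*B) - 183) = -2 + 1/(-178 + 2*B))
6*H(247, p(4)) = 6*((357 - 4*(7 - 1*4))/(2*(-89 + (7 - 1*4)))) = 6*((357 - 4*(7 - 4))/(2*(-89 + (7 - 4)))) = 6*((357 - 4*3)/(2*(-89 + 3))) = 6*((½)*(357 - 12)/(-86)) = 6*((½)*(-1/86)*345) = 6*(-345/172) = -1035/86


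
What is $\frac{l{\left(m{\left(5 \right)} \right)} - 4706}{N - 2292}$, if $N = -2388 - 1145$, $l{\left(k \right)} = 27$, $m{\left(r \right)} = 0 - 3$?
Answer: $\frac{4679}{5825} \approx 0.80326$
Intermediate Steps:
$m{\left(r \right)} = -3$
$N = -3533$ ($N = -2388 - 1145 = -3533$)
$\frac{l{\left(m{\left(5 \right)} \right)} - 4706}{N - 2292} = \frac{27 - 4706}{-3533 - 2292} = - \frac{4679}{-5825} = \left(-4679\right) \left(- \frac{1}{5825}\right) = \frac{4679}{5825}$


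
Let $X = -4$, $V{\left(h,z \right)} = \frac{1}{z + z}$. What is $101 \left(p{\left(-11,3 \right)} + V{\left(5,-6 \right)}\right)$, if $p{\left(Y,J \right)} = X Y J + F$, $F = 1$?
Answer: $\frac{161095}{12} \approx 13425.0$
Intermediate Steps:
$V{\left(h,z \right)} = \frac{1}{2 z}$
$p{\left(Y,J \right)} = 1 - 4 J Y$ ($p{\left(Y,J \right)} = - 4 Y J + 1 = - 4 J Y + 1 = 1 - 4 J Y$)
$101 \left(p{\left(-11,3 \right)} + V{\left(5,-6 \right)}\right) = 101 \left(\left(1 - 12 \left(-11\right)\right) + \frac{1}{2 \left(-6\right)}\right) = 101 \left(\left(1 + 132\right) + \frac{1}{2} \left(- \frac{1}{6}\right)\right) = 101 \left(133 - \frac{1}{12}\right) = 101 \cdot \frac{1595}{12} = \frac{161095}{12}$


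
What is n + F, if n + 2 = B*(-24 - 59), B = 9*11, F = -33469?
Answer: -41688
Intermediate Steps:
B = 99
n = -8219 (n = -2 + 99*(-24 - 59) = -2 + 99*(-83) = -2 - 8217 = -8219)
n + F = -8219 - 33469 = -41688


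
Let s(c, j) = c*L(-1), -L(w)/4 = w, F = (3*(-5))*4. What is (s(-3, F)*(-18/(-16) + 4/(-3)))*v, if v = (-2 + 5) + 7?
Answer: 25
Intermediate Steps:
F = -60 (F = -15*4 = -60)
L(w) = -4*w
s(c, j) = 4*c (s(c, j) = c*(-4*(-1)) = c*4 = 4*c)
v = 10 (v = 3 + 7 = 10)
(s(-3, F)*(-18/(-16) + 4/(-3)))*v = ((4*(-3))*(-18/(-16) + 4/(-3)))*10 = -12*(-18*(-1/16) + 4*(-1/3))*10 = -12*(9/8 - 4/3)*10 = -12*(-5/24)*10 = (5/2)*10 = 25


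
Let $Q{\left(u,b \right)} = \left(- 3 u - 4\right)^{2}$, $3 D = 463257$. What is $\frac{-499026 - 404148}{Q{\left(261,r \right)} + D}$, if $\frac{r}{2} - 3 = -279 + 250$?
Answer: $- \frac{451587}{386894} \approx -1.1672$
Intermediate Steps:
$D = 154419$ ($D = \frac{1}{3} \cdot 463257 = 154419$)
$r = -52$ ($r = 6 + 2 \left(-279 + 250\right) = 6 + 2 \left(-29\right) = 6 - 58 = -52$)
$Q{\left(u,b \right)} = \left(-4 - 3 u\right)^{2}$
$\frac{-499026 - 404148}{Q{\left(261,r \right)} + D} = \frac{-499026 - 404148}{\left(4 + 3 \cdot 261\right)^{2} + 154419} = - \frac{903174}{\left(4 + 783\right)^{2} + 154419} = - \frac{903174}{787^{2} + 154419} = - \frac{903174}{619369 + 154419} = - \frac{903174}{773788} = \left(-903174\right) \frac{1}{773788} = - \frac{451587}{386894}$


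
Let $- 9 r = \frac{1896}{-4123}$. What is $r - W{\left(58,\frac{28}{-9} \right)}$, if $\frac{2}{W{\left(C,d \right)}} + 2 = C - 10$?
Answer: $\frac{2167}{284487} \approx 0.0076172$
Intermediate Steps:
$r = \frac{632}{12369}$ ($r = - \frac{1896 \frac{1}{-4123}}{9} = - \frac{1896 \left(- \frac{1}{4123}\right)}{9} = \left(- \frac{1}{9}\right) \left(- \frac{1896}{4123}\right) = \frac{632}{12369} \approx 0.051095$)
$W{\left(C,d \right)} = \frac{2}{-12 + C}$ ($W{\left(C,d \right)} = \frac{2}{-2 + \left(C - 10\right)} = \frac{2}{-2 + \left(-10 + C\right)} = \frac{2}{-12 + C}$)
$r - W{\left(58,\frac{28}{-9} \right)} = \frac{632}{12369} - \frac{2}{-12 + 58} = \frac{632}{12369} - \frac{2}{46} = \frac{632}{12369} - 2 \cdot \frac{1}{46} = \frac{632}{12369} - \frac{1}{23} = \frac{2167}{284487}$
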